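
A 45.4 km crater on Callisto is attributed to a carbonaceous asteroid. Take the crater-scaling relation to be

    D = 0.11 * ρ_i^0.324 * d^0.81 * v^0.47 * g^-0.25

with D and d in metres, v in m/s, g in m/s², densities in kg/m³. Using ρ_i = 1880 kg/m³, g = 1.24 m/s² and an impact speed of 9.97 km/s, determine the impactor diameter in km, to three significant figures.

d ≈ 2.15 km

Rearranging for d: d = [D / (0.11 · 1880^0.324 · 9970^0.47 · 1.24^-0.25)]^(1/0.81).
D = 45400 m.
1880^0.324 = 11.50
9970^0.47 = 75.75
1.24^-0.25 = 0.9476
Denominator = 0.11 × 11.50 × 75.75 × 0.9476 = 90.80
D / 90.80 = 45400 / 90.80 = 500.0
d = 500.0^(1/0.81) = 500.0^1.2346 = 2149 m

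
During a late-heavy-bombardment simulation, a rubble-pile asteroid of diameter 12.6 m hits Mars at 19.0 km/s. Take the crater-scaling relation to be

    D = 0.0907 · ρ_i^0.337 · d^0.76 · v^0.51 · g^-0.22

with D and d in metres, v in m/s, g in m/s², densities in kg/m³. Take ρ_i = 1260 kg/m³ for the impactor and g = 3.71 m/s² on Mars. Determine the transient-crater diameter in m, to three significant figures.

In SI units: v = 19000 m/s.
ρ_i^0.337 = 1260^0.337 = 11.09
d^0.76 = 12.6^0.76 = 6.859
v^0.51 = 19000^0.51 = 152.1
g^-0.22 = 3.71^-0.22 = 0.7494
D = 0.0907 × 11.09 × 6.859 × 152.1 × 0.7494 = 786.4 m

D ≈ 786 m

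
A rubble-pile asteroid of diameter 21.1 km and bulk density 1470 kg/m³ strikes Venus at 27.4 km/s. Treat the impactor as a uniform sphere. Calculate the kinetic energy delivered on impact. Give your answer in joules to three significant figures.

d = 21100 m; v = 27400 m/s.
Mass m = (π/6) ρ d³ = (π/6) × 1470 × (21100)³ = 7.230 × 10^15 kg
E = ½ m v² = 0.5 × 7.230 × 10^15 × (27400)² = 2.714 × 10^24 J

E ≈ 2.71 × 10^24 J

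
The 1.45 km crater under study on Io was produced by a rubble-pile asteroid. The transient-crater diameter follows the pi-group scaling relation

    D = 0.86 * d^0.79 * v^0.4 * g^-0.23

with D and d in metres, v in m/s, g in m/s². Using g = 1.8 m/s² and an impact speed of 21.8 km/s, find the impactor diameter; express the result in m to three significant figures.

Rearranging for d: d = [D / (0.86 · 21800^0.4 · 1.8^-0.23)]^(1/0.79).
D = 1450 m.
21800^0.4 = 54.37
1.8^-0.23 = 0.8735
Denominator = 0.86 × 54.37 × 0.8735 = 40.84
D / 40.84 = 1450 / 40.84 = 35.50
d = 35.50^(1/0.79) = 35.50^1.2658 = 91.68 m

d ≈ 91.7 m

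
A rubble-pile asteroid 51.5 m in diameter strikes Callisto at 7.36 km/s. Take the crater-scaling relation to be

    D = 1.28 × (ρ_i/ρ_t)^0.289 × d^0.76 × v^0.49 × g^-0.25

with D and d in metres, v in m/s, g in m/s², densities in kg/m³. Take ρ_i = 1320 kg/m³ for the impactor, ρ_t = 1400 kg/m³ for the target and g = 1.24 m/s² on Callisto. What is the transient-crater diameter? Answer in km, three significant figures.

D ≈ 1.87 km

In SI units: v = 7360 m/s.
(ρ_i/ρ_t)^0.289 = (1320/1400)^0.289 = 0.9831
d^0.76 = 51.5^0.76 = 20.00
v^0.49 = 7360^0.49 = 78.48
g^-0.25 = 1.24^-0.25 = 0.9476
D = 1.28 × 0.9831 × 20.00 × 78.48 × 0.9476 = 1872 m
   = 1.872 km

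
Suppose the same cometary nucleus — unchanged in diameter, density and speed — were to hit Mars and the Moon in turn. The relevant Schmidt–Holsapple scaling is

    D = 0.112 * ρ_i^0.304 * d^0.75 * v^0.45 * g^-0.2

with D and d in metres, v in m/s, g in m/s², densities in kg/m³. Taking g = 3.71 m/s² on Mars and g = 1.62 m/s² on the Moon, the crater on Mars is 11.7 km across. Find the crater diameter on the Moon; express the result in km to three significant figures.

D ≈ 13.8 km

All impactor-dependent factors cancel in the ratio, leaving D_Moon/D_Mars = (g_Moon/g_Mars)^-0.2.
(1.62/3.71)^-0.2 = 0.4367^-0.2 = 1.180
D_Moon = 1.180 × 11.7 km = 13.8 km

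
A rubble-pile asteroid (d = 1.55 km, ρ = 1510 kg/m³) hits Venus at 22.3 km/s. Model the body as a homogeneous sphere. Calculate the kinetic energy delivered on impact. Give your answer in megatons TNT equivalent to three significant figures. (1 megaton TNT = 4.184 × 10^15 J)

E ≈ 1.75 × 10^5 Mt TNT

d = 1550 m; v = 22300 m/s.
Mass m = (π/6) ρ d³ = (π/6) × 1510 × (1550)³ = 2.944 × 10^12 kg
E = ½ m v² = 0.5 × 2.944 × 10^12 × (22300)² = 7.320 × 10^20 J
   = 7.320 × 10^20 / 4.184×10^15 = 1.750 × 10^5 Mt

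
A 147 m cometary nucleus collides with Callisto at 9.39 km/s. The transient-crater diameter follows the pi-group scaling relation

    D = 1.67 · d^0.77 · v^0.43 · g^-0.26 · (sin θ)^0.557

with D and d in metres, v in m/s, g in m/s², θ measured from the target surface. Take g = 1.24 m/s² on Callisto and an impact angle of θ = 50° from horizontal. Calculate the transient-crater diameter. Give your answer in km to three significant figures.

In SI units: v = 9390 m/s.
d^0.77 = 147^0.77 = 46.65
v^0.43 = 9390^0.43 = 51.08
g^-0.26 = 1.24^-0.26 = 0.9456
(sin 50°)^0.557 = 0.7660^0.557 = 0.8620
D = 1.67 × 46.65 × 51.08 × 0.9456 × 0.8620 = 3244 m
   = 3.244 km

D ≈ 3.24 km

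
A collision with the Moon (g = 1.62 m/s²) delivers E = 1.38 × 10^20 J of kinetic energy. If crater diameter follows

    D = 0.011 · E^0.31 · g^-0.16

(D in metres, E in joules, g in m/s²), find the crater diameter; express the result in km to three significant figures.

D ≈ 17.8 km

E^0.31 = (1.38 × 10^20)^0.31 = 1.751 × 10^6
g^-0.16 = 1.62^-0.16 = 0.9257
D = 0.011 × 1.751 × 10^6 × 0.9257 = 17830 m
   = 17.83 km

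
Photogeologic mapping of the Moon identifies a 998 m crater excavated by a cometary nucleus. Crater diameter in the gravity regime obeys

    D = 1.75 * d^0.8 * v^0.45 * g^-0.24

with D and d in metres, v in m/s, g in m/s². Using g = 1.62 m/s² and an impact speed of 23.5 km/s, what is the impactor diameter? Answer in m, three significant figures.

Rearranging for d: d = [D / (1.75 · 23500^0.45 · 1.62^-0.24)]^(1/0.8).
23500^0.45 = 92.68
1.62^-0.24 = 0.8907
Denominator = 1.75 × 92.68 × 0.8907 = 144.5
D / 144.5 = 998 / 144.5 = 6.907
d = 6.907^(1/0.8) = 6.907^1.25 = 11.20 m

d ≈ 11.2 m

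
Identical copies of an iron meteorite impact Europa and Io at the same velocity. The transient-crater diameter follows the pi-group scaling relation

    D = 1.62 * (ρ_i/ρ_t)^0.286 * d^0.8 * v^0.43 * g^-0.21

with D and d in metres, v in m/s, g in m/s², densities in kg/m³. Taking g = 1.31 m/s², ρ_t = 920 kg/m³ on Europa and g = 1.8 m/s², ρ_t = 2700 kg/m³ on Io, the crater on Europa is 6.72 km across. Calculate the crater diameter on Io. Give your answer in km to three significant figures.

The impactor-only factors (d, v, ρ_i) cancel in the ratio, leaving D_Io/D_Europa = (g_Io/g_Europa)^-0.21 · (ρ_t,Europa/ρ_t,Io)^0.286.
(1.8/1.31)^-0.21 = 1.374^-0.21 = 0.9355
(920/2700)^0.286 = 0.3407^0.286 = 0.7350
Ratio = 0.9355 × 0.7350 = 0.6876
D_Io = 0.6876 × 6.72 km = 4.62 km

D ≈ 4.62 km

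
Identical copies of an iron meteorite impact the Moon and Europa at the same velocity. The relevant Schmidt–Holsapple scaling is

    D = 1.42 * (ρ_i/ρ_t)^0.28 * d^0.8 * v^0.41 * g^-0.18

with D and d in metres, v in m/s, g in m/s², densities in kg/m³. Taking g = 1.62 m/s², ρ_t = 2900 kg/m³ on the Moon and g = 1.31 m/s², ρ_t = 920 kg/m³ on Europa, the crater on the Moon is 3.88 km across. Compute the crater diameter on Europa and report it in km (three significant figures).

D ≈ 5.56 km

The impactor-only factors (d, v, ρ_i) cancel in the ratio, leaving D_Europa/D_Moon = (g_Europa/g_Moon)^-0.18 · (ρ_t,Moon/ρ_t,Europa)^0.28.
(1.31/1.62)^-0.18 = 0.8086^-0.18 = 1.039
(2900/920)^0.28 = 3.152^0.28 = 1.379
Ratio = 1.039 × 1.379 = 1.433
D_Europa = 1.433 × 3.88 km = 5.56 km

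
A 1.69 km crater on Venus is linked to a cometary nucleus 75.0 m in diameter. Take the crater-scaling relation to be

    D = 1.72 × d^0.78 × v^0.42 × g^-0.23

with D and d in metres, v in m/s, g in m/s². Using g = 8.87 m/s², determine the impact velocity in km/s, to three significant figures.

Rearranging for v: v = [D / (1.72 · 75^0.78 · 8.87^-0.23)]^(1/0.42).
D = 1690 m.
75^0.78 = 29.01
8.87^-0.23 = 0.6053
Denominator = 1.72 × 29.01 × 0.6053 = 30.20
D / 30.20 = 1690 / 30.20 = 55.96
v = 55.96^(1/0.42) = 55.96^2.381 = 14511 m/s

v ≈ 14.5 km/s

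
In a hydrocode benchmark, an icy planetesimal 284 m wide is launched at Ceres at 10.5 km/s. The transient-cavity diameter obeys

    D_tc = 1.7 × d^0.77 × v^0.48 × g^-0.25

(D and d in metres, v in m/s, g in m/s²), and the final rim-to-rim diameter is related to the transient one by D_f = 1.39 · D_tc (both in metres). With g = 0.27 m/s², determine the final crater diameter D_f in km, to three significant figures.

D_f ≈ 21.6 km

v = 10500 m/s.
d^0.77 = 284^0.77 = 77.46
v^0.48 = 10500^0.48 = 85.15
g^-0.25 = 0.27^-0.25 = 1.387
D_tc = 1.7 × 77.46 × 85.15 × 1.387 = 15550 m
D_f = 1.39 × 15550 = 21614 m
     = 21.61 km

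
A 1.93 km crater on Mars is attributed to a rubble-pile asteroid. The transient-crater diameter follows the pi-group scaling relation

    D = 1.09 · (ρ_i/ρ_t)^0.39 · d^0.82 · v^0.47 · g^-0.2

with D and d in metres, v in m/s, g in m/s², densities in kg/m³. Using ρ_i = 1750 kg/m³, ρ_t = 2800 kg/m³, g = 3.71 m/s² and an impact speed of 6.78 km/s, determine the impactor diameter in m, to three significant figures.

d ≈ 100 m

Rearranging for d: d = [D / (1.09 · (1750/2800)^0.39 · 6780^0.47 · 3.71^-0.2)]^(1/0.82).
D = 1930 m.
(1750/2800)^0.39 = 0.8325
6780^0.47 = 63.19
3.71^-0.2 = 0.7694
Denominator = 1.09 × 0.8325 × 63.19 × 0.7694 = 44.12
D / 44.12 = 1930 / 44.12 = 43.74
d = 43.74^(1/0.82) = 43.74^1.2195 = 100.2 m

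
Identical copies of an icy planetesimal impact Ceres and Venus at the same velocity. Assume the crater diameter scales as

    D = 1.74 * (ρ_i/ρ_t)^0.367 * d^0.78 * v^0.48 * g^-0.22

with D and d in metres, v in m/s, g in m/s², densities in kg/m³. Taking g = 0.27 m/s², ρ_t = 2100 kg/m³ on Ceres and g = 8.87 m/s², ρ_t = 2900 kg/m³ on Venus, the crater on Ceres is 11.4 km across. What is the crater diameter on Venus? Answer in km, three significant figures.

The impactor-only factors (d, v, ρ_i) cancel in the ratio, leaving D_Venus/D_Ceres = (g_Venus/g_Ceres)^-0.22 · (ρ_t,Ceres/ρ_t,Venus)^0.367.
(8.87/0.27)^-0.22 = 32.85^-0.22 = 0.4638
(2100/2900)^0.367 = 0.7241^0.367 = 0.8883
Ratio = 0.4638 × 0.8883 = 0.4120
D_Venus = 0.4120 × 11.4 km = 4.70 km

D ≈ 4.70 km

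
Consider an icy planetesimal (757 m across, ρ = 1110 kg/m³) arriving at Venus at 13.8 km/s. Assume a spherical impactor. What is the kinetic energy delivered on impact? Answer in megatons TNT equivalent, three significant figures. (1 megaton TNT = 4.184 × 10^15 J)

E ≈ 5740 Mt TNT

v = 13800 m/s.
Mass m = (π/6) ρ d³ = (π/6) × 1110 × (757)³ = 2.521 × 10^11 kg
E = ½ m v² = 0.5 × 2.521 × 10^11 × (13800)² = 2.400 × 10^19 J
   = 2.400 × 10^19 / 4.184×10^15 = 5736 Mt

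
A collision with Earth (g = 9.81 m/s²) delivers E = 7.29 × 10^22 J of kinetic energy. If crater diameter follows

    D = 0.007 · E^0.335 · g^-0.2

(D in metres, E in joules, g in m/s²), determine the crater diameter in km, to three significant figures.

E^0.335 = (7.29 × 10^22)^0.335 = 4.561 × 10^7
g^-0.2 = 9.81^-0.2 = 0.6334
D = 0.007 × 4.561 × 10^7 × 0.6334 = 2.022 × 10^5 m
   = 202.2 km

D ≈ 202 km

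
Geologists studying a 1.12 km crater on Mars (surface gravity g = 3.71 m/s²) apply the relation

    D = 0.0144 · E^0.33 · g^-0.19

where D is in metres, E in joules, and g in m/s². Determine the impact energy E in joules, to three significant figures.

E ≈ 1.41 × 10^15 J

Rearranging: E = [D / (0.0144 · g^-0.19)]^(1/0.33).
D = 1120 m.
g^-0.19 = 3.71^-0.19 = 0.7795
D / (0.0144 × 0.7795) = 1120 / (0.01122) = 9.982 × 10^4
E = (9.982 × 10^4)^3.0303 = 1.410 × 10^15 J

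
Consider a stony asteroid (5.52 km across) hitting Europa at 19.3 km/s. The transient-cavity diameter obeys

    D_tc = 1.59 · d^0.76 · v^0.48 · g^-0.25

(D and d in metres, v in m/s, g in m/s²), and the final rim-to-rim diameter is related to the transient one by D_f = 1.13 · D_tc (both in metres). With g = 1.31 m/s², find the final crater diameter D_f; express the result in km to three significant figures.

D_f ≈ 134 km

In SI: d = 5520 m, v = 19300 m/s.
d^0.76 = 5520^0.76 = 698.0
v^0.48 = 19300^0.48 = 114.0
g^-0.25 = 1.31^-0.25 = 0.9347
D_tc = 1.59 × 698.0 × 114.0 × 0.9347 = 1.183 × 10^5 m
D_f = 1.13 × 1.183 × 10^5 = 1.337 × 10^5 m
     = 133.7 km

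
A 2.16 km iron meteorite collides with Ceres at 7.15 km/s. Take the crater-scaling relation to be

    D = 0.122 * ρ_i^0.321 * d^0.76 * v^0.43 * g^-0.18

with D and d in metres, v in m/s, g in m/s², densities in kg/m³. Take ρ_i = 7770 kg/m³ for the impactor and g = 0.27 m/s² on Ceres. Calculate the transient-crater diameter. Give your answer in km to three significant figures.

D ≈ 42.6 km

In SI units: d = 2160 m, v = 7150 m/s.
ρ_i^0.321 = 7770^0.321 = 17.73
d^0.76 = 2160^0.76 = 342.1
v^0.43 = 7150^0.43 = 45.43
g^-0.18 = 0.27^-0.18 = 1.266
D = 0.122 × 17.73 × 342.1 × 45.43 × 1.266 = 42560 m
   = 42.56 km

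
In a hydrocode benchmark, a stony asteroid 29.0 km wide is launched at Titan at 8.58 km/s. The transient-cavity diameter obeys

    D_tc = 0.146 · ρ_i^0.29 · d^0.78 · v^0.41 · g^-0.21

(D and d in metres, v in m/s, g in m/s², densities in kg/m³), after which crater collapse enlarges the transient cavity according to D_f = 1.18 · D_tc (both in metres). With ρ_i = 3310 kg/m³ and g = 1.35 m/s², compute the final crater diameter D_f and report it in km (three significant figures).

D_f ≈ 210 km

In SI: d = 29000 m, v = 8580 m/s.
ρ_i^0.29 = 3310^0.29 = 10.49
d^0.78 = 29000^0.78 = 3025
v^0.41 = 8580^0.41 = 40.99
g^-0.21 = 1.35^-0.21 = 0.9389
D_tc = 0.146 × 10.49 × 3025 × 40.99 × 0.9389 = 1.783 × 10^5 m
D_f = 1.18 × 1.783 × 10^5 = 2.104 × 10^5 m
     = 210.4 km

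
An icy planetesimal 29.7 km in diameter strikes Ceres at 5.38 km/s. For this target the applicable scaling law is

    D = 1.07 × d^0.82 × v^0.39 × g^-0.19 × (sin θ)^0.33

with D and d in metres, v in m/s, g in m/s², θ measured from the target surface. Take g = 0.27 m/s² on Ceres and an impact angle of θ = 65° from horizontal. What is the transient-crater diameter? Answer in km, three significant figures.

D ≈ 176 km

In SI units: d = 29700 m, v = 5380 m/s.
d^0.82 = 29700^0.82 = 4652
v^0.39 = 5380^0.39 = 28.51
g^-0.19 = 0.27^-0.19 = 1.282
(sin 65°)^0.33 = 0.9063^0.33 = 0.9681
D = 1.07 × 4652 × 28.51 × 1.282 × 0.9681 = 1.761 × 10^5 m
   = 176.1 km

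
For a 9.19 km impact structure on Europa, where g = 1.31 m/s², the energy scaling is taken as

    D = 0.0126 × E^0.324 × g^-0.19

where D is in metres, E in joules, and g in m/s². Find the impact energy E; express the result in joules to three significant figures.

E ≈ 1.46 × 10^18 J

Rearranging: E = [D / (0.0126 · g^-0.19)]^(1/0.324).
D = 9190 m.
g^-0.19 = 1.31^-0.19 = 0.9500
D / (0.0126 × 0.9500) = 9190 / (0.01197) = 7.678 × 10^5
E = (7.678 × 10^5)^3.0864 = 1.460 × 10^18 J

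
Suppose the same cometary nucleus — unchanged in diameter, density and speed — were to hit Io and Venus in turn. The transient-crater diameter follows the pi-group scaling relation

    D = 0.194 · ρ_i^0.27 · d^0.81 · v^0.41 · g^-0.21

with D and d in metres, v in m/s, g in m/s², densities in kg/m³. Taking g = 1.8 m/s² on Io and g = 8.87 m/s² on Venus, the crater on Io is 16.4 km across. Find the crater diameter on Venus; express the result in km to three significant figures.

All impactor-dependent factors cancel in the ratio, leaving D_Venus/D_Io = (g_Venus/g_Io)^-0.21.
(8.87/1.8)^-0.21 = 4.928^-0.21 = 0.7154
D_Venus = 0.7154 × 16.4 km = 11.7 km

D ≈ 11.7 km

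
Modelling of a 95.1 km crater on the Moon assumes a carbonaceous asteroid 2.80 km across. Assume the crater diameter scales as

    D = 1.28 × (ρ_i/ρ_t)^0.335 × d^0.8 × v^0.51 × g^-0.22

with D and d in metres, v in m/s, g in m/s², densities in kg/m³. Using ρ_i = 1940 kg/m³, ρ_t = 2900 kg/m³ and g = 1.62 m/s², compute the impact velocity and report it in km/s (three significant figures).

Rearranging for v: v = [D / (1.28 · (1940/2900)^0.335 · 2800^0.8 · 1.62^-0.22)]^(1/0.51).
D = 95100 m.
(1940/2900)^0.335 = 0.8740
2800^0.8 = 572.4
1.62^-0.22 = 0.8993
Denominator = 1.28 × 0.8740 × 572.4 × 0.8993 = 575.9
D / 575.9 = 95100 / 575.9 = 165.1
v = 165.1^(1/0.51) = 165.1^1.9608 = 22313 m/s

v ≈ 22.3 km/s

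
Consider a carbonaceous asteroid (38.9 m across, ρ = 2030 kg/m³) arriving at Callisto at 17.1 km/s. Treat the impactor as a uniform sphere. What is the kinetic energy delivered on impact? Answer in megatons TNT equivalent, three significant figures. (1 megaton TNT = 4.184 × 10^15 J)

v = 17100 m/s.
Mass m = (π/6) ρ d³ = (π/6) × 2030 × (38.9)³ = 6.257 × 10^7 kg
E = ½ m v² = 0.5 × 6.257 × 10^7 × (17100)² = 9.148 × 10^15 J
   = 9.148 × 10^15 / 4.184×10^15 = 2.186 Mt

E ≈ 2.19 Mt TNT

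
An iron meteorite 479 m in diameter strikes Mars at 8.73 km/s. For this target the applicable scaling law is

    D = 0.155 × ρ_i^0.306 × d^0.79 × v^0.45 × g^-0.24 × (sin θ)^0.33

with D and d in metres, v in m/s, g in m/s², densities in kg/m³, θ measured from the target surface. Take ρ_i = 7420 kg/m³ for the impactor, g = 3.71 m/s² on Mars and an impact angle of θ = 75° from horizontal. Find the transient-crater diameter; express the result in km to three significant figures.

In SI units: v = 8730 m/s.
ρ_i^0.306 = 7420^0.306 = 15.29
d^0.79 = 479^0.79 = 131.1
v^0.45 = 8730^0.45 = 59.35
g^-0.24 = 3.71^-0.24 = 0.7300
(sin 75°)^0.33 = 0.9659^0.33 = 0.9886
D = 0.155 × 15.29 × 131.1 × 59.35 × 0.7300 × 0.9886 = 13308 m
   = 13.31 km

D ≈ 13.3 km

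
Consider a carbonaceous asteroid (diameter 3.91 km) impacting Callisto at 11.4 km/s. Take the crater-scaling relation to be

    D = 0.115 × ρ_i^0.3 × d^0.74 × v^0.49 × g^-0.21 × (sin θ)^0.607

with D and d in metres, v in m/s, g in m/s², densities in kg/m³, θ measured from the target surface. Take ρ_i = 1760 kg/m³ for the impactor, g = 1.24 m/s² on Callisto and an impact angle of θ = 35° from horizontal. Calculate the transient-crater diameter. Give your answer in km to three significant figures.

D ≈ 32.7 km

In SI units: d = 3910 m, v = 11400 m/s.
ρ_i^0.3 = 1760^0.3 = 9.411
d^0.74 = 3910^0.74 = 455.2
v^0.49 = 11400^0.49 = 97.25
g^-0.21 = 1.24^-0.21 = 0.9558
(sin 35°)^0.607 = 0.5736^0.607 = 0.7136
D = 0.115 × 9.411 × 455.2 × 97.25 × 0.9558 × 0.7136 = 32677 m
   = 32.68 km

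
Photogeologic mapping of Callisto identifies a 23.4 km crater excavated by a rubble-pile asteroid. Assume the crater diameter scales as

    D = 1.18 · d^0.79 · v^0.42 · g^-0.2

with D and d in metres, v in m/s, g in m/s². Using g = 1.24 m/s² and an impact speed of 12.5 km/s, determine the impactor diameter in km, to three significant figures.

Rearranging for d: d = [D / (1.18 · 12500^0.42 · 1.24^-0.2)]^(1/0.79).
D = 23400 m.
12500^0.42 = 52.57
1.24^-0.2 = 0.9579
Denominator = 1.18 × 52.57 × 0.9579 = 59.42
D / 59.42 = 23400 / 59.42 = 393.8
d = 393.8^(1/0.79) = 393.8^1.2658 = 1928 m

d ≈ 1.93 km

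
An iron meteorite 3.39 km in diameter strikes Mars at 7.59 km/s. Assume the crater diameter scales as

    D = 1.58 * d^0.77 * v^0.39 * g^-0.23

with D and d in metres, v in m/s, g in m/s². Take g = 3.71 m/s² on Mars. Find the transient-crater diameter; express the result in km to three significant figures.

In SI units: d = 3390 m, v = 7590 m/s.
d^0.77 = 3390^0.77 = 522.7
v^0.39 = 7590^0.39 = 32.61
g^-0.23 = 3.71^-0.23 = 0.7397
D = 1.58 × 522.7 × 32.61 × 0.7397 = 19921 m
   = 19.92 km

D ≈ 19.9 km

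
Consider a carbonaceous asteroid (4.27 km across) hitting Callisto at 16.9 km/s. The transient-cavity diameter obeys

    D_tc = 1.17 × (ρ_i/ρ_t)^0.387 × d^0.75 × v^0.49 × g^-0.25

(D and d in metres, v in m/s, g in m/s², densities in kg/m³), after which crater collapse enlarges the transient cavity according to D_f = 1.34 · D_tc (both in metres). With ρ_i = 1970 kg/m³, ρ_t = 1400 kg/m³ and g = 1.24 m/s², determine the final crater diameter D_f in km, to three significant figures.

D_f ≈ 106 km

In SI: d = 4270 m, v = 16900 m/s.
(ρ_i/ρ_t)^0.387 = (1970/1400)^0.387 = 1.141
d^0.75 = 4270^0.75 = 528.2
v^0.49 = 16900^0.49 = 117.9
g^-0.25 = 1.24^-0.25 = 0.9476
D_tc = 1.17 × 1.141 × 528.2 × 117.9 × 0.9476 = 78780 m
D_f = 1.34 × 78780 = 1.056 × 10^5 m
     = 105.6 km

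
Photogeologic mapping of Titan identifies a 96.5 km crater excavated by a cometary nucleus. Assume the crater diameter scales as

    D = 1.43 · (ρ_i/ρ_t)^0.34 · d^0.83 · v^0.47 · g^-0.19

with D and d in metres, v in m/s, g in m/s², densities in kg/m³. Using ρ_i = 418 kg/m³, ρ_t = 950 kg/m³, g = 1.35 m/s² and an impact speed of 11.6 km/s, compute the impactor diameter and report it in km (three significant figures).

Rearranging for d: d = [D / (1.43 · (418/950)^0.34 · 11600^0.47 · 1.35^-0.19)]^(1/0.83).
D = 96500 m.
(418/950)^0.34 = 0.7564
11600^0.47 = 81.34
1.35^-0.19 = 0.9446
Denominator = 1.43 × 0.7564 × 81.34 × 0.9446 = 83.11
D / 83.11 = 96500 / 83.11 = 1161
d = 1161^(1/0.83) = 1161^1.2048 = 4926 m

d ≈ 4.93 km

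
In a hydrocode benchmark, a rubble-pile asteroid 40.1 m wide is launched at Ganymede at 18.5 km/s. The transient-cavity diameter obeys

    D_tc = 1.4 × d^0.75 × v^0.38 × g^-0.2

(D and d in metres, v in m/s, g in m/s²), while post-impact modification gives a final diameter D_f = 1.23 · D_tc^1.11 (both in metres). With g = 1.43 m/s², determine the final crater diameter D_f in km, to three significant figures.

v = 18500 m/s.
d^0.75 = 40.1^0.75 = 15.94
v^0.38 = 18500^0.38 = 41.83
g^-0.2 = 1.43^-0.2 = 0.9310
D_tc = 1.4 × 15.94 × 41.83 × 0.9310 = 869.1 m
D_f = 1.23 × (869.1)^1.11 = 2250 m
     = 2.250 km

D_f ≈ 2.25 km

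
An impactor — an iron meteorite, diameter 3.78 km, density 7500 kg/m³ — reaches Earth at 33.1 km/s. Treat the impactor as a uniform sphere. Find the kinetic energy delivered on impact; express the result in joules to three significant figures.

d = 3780 m; v = 33100 m/s.
Mass m = (π/6) ρ d³ = (π/6) × 7500 × (3780)³ = 2.121 × 10^14 kg
E = ½ m v² = 0.5 × 2.121 × 10^14 × (33100)² = 1.162 × 10^23 J

E ≈ 1.16 × 10^23 J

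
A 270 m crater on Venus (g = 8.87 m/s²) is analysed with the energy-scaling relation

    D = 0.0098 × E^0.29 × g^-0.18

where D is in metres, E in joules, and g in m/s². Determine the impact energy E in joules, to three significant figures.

Rearranging: E = [D / (0.0098 · g^-0.18)]^(1/0.29).
g^-0.18 = 8.87^-0.18 = 0.6751
D / (0.0098 × 0.6751) = 270 / (6.616 × 10^-3) = 4.081 × 10^4
E = (4.081 × 10^4)^3.4483 = 7.931 × 10^15 J

E ≈ 7.93 × 10^15 J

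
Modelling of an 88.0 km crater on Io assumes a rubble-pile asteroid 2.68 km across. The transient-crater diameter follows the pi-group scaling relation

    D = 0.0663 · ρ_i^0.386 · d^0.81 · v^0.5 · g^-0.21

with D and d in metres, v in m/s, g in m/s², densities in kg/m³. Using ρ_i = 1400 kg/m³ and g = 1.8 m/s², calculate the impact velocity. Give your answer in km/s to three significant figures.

v ≈ 23.5 km/s

Rearranging for v: v = [D / (0.0663 · 1400^0.386 · 2680^0.81 · 1.8^-0.21)]^(1/0.5).
D = 88000 m.
1400^0.386 = 16.38
2680^0.81 = 598.1
1.8^-0.21 = 0.8839
Denominator = 0.0663 × 16.38 × 598.1 × 0.8839 = 574.1
D / 574.1 = 88000 / 574.1 = 153.3
v = 153.3^(1/0.5) = 153.3^2 = 23501 m/s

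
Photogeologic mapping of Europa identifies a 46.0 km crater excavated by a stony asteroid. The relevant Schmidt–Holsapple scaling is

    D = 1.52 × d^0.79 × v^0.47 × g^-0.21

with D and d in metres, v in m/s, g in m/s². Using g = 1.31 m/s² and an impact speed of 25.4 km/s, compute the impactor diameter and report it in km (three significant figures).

Rearranging for d: d = [D / (1.52 · 25400^0.47 · 1.31^-0.21)]^(1/0.79).
D = 46000 m.
25400^0.47 = 117.6
1.31^-0.21 = 0.9449
Denominator = 1.52 × 117.6 × 0.9449 = 168.9
D / 168.9 = 46000 / 168.9 = 272.4
d = 272.4^(1/0.79) = 272.4^1.2658 = 1209 m

d ≈ 1.21 km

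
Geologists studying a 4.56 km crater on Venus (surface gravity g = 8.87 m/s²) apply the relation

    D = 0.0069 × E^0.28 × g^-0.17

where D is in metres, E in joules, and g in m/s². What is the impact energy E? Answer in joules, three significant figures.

Rearranging: E = [D / (0.0069 · g^-0.17)]^(1/0.28).
D = 4560 m.
g^-0.17 = 8.87^-0.17 = 0.6900
D / (0.0069 × 0.6900) = 4560 / (4.761 × 10^-3) = 9.578 × 10^5
E = (9.578 × 10^5)^3.5714 = 2.299 × 10^21 J

E ≈ 2.30 × 10^21 J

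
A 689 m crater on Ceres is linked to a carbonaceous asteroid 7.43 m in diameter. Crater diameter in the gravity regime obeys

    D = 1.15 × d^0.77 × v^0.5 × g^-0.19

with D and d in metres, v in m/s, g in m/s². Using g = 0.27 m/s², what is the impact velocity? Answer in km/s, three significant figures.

v ≈ 9.95 km/s

Rearranging for v: v = [D / (1.15 · 7.43^0.77 · 0.27^-0.19)]^(1/0.5).
7.43^0.77 = 4.684
0.27^-0.19 = 1.282
Denominator = 1.15 × 4.684 × 1.282 = 6.906
D / 6.906 = 689 / 6.906 = 99.77
v = 99.77^(1/0.5) = 99.77^2 = 9954 m/s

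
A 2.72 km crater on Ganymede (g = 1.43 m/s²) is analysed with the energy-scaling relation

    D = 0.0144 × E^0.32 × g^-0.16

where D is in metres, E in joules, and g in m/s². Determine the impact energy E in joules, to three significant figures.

E ≈ 3.68 × 10^16 J

Rearranging: E = [D / (0.0144 · g^-0.16)]^(1/0.32).
D = 2720 m.
g^-0.16 = 1.43^-0.16 = 0.9444
D / (0.0144 × 0.9444) = 2720 / (0.01360) = 2.000 × 10^5
E = (2.000 × 10^5)^3.125 = 3.679 × 10^16 J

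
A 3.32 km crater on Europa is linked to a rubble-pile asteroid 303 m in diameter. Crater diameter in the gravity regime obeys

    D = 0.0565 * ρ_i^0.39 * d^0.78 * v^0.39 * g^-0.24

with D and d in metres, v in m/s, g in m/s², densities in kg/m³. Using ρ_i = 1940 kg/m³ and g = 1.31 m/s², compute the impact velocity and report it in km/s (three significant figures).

Rearranging for v: v = [D / (0.0565 · 1940^0.39 · 303^0.78 · 1.31^-0.24)]^(1/0.39).
D = 3320 m.
1940^0.39 = 19.15
303^0.78 = 86.20
1.31^-0.24 = 0.9372
Denominator = 0.0565 × 19.15 × 86.20 × 0.9372 = 87.41
D / 87.41 = 3320 / 87.41 = 37.98
v = 37.98^(1/0.39) = 37.98^2.5641 = 11224 m/s

v ≈ 11.2 km/s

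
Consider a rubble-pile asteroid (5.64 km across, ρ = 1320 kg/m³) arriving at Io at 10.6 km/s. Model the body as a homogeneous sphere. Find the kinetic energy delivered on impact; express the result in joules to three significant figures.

E ≈ 6.97 × 10^21 J

d = 5640 m; v = 10600 m/s.
Mass m = (π/6) ρ d³ = (π/6) × 1320 × (5640)³ = 1.240 × 10^14 kg
E = ½ m v² = 0.5 × 1.240 × 10^14 × (10600)² = 6.966 × 10^21 J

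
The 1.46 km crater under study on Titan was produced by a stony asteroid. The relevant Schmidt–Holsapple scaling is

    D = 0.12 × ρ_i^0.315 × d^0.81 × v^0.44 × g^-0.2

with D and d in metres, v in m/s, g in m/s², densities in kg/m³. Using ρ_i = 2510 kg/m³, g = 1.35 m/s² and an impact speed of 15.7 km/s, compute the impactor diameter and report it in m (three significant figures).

d ≈ 29.8 m

Rearranging for d: d = [D / (0.12 · 2510^0.315 · 15700^0.44 · 1.35^-0.2)]^(1/0.81).
D = 1460 m.
2510^0.315 = 11.77
15700^0.44 = 70.18
1.35^-0.2 = 0.9417
Denominator = 0.12 × 11.77 × 70.18 × 0.9417 = 93.34
D / 93.34 = 1460 / 93.34 = 15.64
d = 15.64^(1/0.81) = 15.64^1.2346 = 29.81 m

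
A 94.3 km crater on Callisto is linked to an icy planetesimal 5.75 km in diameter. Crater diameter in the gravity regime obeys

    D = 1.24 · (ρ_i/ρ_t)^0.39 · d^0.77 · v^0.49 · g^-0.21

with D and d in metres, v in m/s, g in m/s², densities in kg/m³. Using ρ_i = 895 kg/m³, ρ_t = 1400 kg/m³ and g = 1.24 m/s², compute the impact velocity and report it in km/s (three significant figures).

v ≈ 17.7 km/s

Rearranging for v: v = [D / (1.24 · (895/1400)^0.39 · 5750^0.77 · 1.24^-0.21)]^(1/0.49).
D = 94300 m.
(895/1400)^0.39 = 0.8399
5750^0.77 = 785.1
1.24^-0.21 = 0.9558
Denominator = 1.24 × 0.8399 × 785.1 × 0.9558 = 781.5
D / 781.5 = 94300 / 781.5 = 120.7
v = 120.7^(1/0.49) = 120.7^2.0408 = 17715 m/s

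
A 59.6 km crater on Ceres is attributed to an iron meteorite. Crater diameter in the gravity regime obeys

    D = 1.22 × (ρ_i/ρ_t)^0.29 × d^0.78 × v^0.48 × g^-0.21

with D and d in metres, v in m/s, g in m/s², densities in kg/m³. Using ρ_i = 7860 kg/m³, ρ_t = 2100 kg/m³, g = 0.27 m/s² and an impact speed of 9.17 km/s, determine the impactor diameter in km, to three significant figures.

d ≈ 1.61 km

Rearranging for d: d = [D / (1.22 · (7860/2100)^0.29 · 9170^0.48 · 0.27^-0.21)]^(1/0.78).
D = 59600 m.
(7860/2100)^0.29 = 1.466
9170^0.48 = 79.79
0.27^-0.21 = 1.316
Denominator = 1.22 × 1.466 × 79.79 × 1.316 = 187.8
D / 187.8 = 59600 / 187.8 = 317.4
d = 317.4^(1/0.78) = 317.4^1.2821 = 1612 m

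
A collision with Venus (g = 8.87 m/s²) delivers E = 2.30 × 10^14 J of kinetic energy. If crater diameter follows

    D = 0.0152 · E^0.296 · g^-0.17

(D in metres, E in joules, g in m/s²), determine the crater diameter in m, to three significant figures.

D ≈ 187 m

E^0.296 = (2.30 × 10^14)^0.296 = 1.783 × 10^4
g^-0.17 = 8.87^-0.17 = 0.6900
D = 0.0152 × 1.783 × 10^4 × 0.6900 = 187.0 m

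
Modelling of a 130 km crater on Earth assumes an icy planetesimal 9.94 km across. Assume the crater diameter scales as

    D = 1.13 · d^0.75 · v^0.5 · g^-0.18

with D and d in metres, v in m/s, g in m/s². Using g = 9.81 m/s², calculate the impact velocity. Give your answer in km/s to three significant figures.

v ≈ 30.4 km/s

Rearranging for v: v = [D / (1.13 · 9940^0.75 · 9.81^-0.18)]^(1/0.5).
D = 130000 m.
9940^0.75 = 995.5
9.81^-0.18 = 0.6630
Denominator = 1.13 × 995.5 × 0.6630 = 745.8
D / 745.8 = 130000 / 745.8 = 174.3
v = 174.3^(1/0.5) = 174.3^2 = 30380 m/s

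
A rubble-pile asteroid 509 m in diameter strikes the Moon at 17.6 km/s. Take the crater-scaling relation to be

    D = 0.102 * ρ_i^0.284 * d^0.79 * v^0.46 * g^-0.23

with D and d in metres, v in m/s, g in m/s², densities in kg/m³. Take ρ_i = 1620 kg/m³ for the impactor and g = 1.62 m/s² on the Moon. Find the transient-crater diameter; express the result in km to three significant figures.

D ≈ 9.19 km

In SI units: v = 17600 m/s.
ρ_i^0.284 = 1620^0.284 = 8.156
d^0.79 = 509^0.79 = 137.5
v^0.46 = 17600^0.46 = 89.73
g^-0.23 = 1.62^-0.23 = 0.8950
D = 0.102 × 8.156 × 137.5 × 89.73 × 0.8950 = 9186 m
   = 9.186 km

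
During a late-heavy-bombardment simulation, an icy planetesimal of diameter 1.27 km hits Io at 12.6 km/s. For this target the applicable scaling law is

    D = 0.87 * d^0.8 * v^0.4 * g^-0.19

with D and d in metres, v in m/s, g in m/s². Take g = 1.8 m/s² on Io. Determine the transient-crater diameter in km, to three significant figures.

D ≈ 10.3 km

In SI units: d = 1270 m, v = 12600 m/s.
d^0.8 = 1270^0.8 = 304.1
v^0.4 = 12600^0.4 = 43.67
g^-0.19 = 1.8^-0.19 = 0.8943
D = 0.87 × 304.1 × 43.67 × 0.8943 = 10332 m
   = 10.33 km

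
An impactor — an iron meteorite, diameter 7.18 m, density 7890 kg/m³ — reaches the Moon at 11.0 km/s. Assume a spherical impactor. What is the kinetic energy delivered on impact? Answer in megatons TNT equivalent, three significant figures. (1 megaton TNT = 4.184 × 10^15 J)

E ≈ 0.0221 Mt TNT

v = 11000 m/s.
Mass m = (π/6) ρ d³ = (π/6) × 7890 × (7.18)³ = 1.529 × 10^6 kg
E = ½ m v² = 0.5 × 1.529 × 10^6 × (11000)² = 9.250 × 10^13 J
   = 9.250 × 10^13 / 4.184×10^15 = 0.02211 Mt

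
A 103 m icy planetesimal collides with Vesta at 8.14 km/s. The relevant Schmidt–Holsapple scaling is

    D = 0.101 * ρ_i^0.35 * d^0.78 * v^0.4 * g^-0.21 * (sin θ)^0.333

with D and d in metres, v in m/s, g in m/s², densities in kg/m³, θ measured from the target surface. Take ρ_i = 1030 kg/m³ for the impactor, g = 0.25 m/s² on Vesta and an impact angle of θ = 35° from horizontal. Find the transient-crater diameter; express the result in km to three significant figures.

D ≈ 1.73 km

In SI units: v = 8140 m/s.
ρ_i^0.35 = 1030^0.35 = 11.34
d^0.78 = 103^0.78 = 37.15
v^0.4 = 8140^0.4 = 36.66
g^-0.21 = 0.25^-0.21 = 1.338
(sin 35°)^0.333 = 0.5736^0.333 = 0.8310
D = 0.101 × 11.34 × 37.15 × 36.66 × 1.338 × 0.8310 = 1734 m
   = 1.734 km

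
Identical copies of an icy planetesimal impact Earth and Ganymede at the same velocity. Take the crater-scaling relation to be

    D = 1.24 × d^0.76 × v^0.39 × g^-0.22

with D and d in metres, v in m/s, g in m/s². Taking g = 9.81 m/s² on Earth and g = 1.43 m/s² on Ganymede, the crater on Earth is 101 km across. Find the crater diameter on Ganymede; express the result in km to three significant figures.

All impactor-dependent factors cancel in the ratio, leaving D_Ganymede/D_Earth = (g_Ganymede/g_Earth)^-0.22.
(1.43/9.81)^-0.22 = 0.1458^-0.22 = 1.527
D_Ganymede = 1.527 × 101 km = 154 km

D ≈ 154 km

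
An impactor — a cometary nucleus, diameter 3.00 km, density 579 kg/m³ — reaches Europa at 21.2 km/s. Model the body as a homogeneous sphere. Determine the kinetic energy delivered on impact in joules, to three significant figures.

d = 3000 m; v = 21200 m/s.
Mass m = (π/6) ρ d³ = (π/6) × 579 × (3000)³ = 8.185 × 10^12 kg
E = ½ m v² = 0.5 × 8.185 × 10^12 × (21200)² = 1.839 × 10^21 J

E ≈ 1.84 × 10^21 J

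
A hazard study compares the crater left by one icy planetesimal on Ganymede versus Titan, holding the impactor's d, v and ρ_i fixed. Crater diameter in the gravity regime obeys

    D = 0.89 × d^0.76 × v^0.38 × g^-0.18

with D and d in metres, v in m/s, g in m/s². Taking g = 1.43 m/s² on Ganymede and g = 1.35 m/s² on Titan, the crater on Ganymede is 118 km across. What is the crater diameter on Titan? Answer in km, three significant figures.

D ≈ 119 km

All impactor-dependent factors cancel in the ratio, leaving D_Titan/D_Ganymede = (g_Titan/g_Ganymede)^-0.18.
(1.35/1.43)^-0.18 = 0.9441^-0.18 = 1.010
D_Titan = 1.010 × 118 km = 119 km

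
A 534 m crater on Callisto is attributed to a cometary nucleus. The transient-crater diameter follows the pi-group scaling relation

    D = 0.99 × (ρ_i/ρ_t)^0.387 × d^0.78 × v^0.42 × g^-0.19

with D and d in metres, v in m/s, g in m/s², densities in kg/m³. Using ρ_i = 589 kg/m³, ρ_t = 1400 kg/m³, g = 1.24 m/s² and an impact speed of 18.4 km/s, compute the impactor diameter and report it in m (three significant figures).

Rearranging for d: d = [D / (0.99 · (589/1400)^0.387 · 18400^0.42 · 1.24^-0.19)]^(1/0.78).
(589/1400)^0.387 = 0.7153
18400^0.42 = 61.83
1.24^-0.19 = 0.9600
Denominator = 0.99 × 0.7153 × 61.83 × 0.9600 = 42.03
D / 42.03 = 534 / 42.03 = 12.71
d = 12.71^(1/0.78) = 12.71^1.2821 = 26.04 m

d ≈ 26.0 m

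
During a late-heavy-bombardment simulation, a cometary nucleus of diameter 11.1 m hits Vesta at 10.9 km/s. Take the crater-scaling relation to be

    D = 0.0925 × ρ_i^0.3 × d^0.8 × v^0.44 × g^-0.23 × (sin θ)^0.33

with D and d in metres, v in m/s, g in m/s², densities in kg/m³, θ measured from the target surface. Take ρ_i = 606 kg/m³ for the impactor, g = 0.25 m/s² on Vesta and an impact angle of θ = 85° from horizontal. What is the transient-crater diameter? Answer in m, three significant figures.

D ≈ 356 m

In SI units: v = 10900 m/s.
ρ_i^0.3 = 606^0.3 = 6.835
d^0.8 = 11.1^0.8 = 6.859
v^0.44 = 10900^0.44 = 59.77
g^-0.23 = 0.25^-0.23 = 1.376
(sin 85°)^0.33 = 0.9962^0.33 = 0.9987
D = 0.0925 × 6.835 × 6.859 × 59.77 × 1.376 × 0.9987 = 356.2 m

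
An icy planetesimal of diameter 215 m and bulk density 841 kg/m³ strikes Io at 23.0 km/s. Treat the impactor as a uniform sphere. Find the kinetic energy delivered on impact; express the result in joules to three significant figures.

E ≈ 1.16 × 10^18 J

v = 23000 m/s.
Mass m = (π/6) ρ d³ = (π/6) × 841 × (215)³ = 4.376 × 10^9 kg
E = ½ m v² = 0.5 × 4.376 × 10^9 × (23000)² = 1.157 × 10^18 J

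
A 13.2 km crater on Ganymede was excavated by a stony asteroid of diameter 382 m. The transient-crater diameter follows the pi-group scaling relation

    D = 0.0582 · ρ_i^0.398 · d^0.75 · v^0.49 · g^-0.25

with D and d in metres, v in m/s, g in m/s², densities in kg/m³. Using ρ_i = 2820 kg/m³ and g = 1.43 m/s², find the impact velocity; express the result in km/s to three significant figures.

v ≈ 18.0 km/s

Rearranging for v: v = [D / (0.0582 · 2820^0.398 · 382^0.75 · 1.43^-0.25)]^(1/0.49).
D = 13200 m.
2820^0.398 = 23.62
382^0.75 = 86.41
1.43^-0.25 = 0.9145
Denominator = 0.0582 × 23.62 × 86.41 × 0.9145 = 108.6
D / 108.6 = 13200 / 108.6 = 121.5
v = 121.5^(1/0.49) = 121.5^2.0408 = 17956 m/s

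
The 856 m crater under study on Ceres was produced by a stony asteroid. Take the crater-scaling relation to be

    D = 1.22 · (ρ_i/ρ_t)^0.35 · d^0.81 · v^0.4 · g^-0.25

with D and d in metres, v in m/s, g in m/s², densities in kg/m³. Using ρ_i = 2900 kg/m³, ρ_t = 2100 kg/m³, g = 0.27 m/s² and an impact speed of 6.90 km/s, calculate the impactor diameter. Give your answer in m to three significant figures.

Rearranging for d: d = [D / (1.22 · (2900/2100)^0.35 · 6900^0.4 · 0.27^-0.25)]^(1/0.81).
(2900/2100)^0.35 = 1.120
6900^0.4 = 34.32
0.27^-0.25 = 1.387
Denominator = 1.22 × 1.120 × 34.32 × 1.387 = 65.04
D / 65.04 = 856 / 65.04 = 13.16
d = 13.16^(1/0.81) = 13.16^1.2346 = 24.09 m

d ≈ 24.1 m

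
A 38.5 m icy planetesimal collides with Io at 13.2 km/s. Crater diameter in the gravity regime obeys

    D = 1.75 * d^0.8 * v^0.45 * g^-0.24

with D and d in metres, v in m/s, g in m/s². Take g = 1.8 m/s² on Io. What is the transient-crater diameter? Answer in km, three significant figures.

In SI units: v = 13200 m/s.
d^0.8 = 38.5^0.8 = 18.55
v^0.45 = 13200^0.45 = 71.49
g^-0.24 = 1.8^-0.24 = 0.8684
D = 1.75 × 18.55 × 71.49 × 0.8684 = 2015 m
   = 2.015 km

D ≈ 2.02 km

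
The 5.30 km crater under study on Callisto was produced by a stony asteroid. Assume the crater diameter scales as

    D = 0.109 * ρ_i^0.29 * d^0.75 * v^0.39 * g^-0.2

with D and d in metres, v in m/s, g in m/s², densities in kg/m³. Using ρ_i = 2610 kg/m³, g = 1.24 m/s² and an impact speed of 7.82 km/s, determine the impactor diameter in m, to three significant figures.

d ≈ 848 m

Rearranging for d: d = [D / (0.109 · 2610^0.29 · 7820^0.39 · 1.24^-0.2)]^(1/0.75).
D = 5300 m.
2610^0.29 = 9.791
7820^0.39 = 32.99
1.24^-0.2 = 0.9579
Denominator = 0.109 × 9.791 × 32.99 × 0.9579 = 33.73
D / 33.73 = 5300 / 33.73 = 157.1
d = 157.1^(1/0.75) = 157.1^1.3333 = 847.5 m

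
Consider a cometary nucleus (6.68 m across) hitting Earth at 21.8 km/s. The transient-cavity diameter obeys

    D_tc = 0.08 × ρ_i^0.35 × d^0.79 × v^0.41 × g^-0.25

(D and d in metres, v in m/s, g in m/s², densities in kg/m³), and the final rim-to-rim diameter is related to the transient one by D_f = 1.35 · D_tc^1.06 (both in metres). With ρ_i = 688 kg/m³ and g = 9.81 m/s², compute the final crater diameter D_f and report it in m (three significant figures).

D_f ≈ 216 m

v = 21800 m/s.
ρ_i^0.35 = 688^0.35 = 9.844
d^0.79 = 6.68^0.79 = 4.483
v^0.41 = 21800^0.41 = 60.09
g^-0.25 = 9.81^-0.25 = 0.5650
D_tc = 0.08 × 9.844 × 4.483 × 60.09 × 0.5650 = 119.9 m
D_f = 1.35 × (119.9)^1.06 = 215.7 m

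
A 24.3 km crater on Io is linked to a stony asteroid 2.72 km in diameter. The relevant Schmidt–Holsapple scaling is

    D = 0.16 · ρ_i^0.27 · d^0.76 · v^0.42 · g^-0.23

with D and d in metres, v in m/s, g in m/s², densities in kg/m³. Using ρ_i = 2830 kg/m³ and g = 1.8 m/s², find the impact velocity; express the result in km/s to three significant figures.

v ≈ 11.0 km/s

Rearranging for v: v = [D / (0.16 · 2830^0.27 · 2720^0.76 · 1.8^-0.23)]^(1/0.42).
D = 24300 m.
2830^0.27 = 8.550
2720^0.76 = 407.6
1.8^-0.23 = 0.8735
Denominator = 0.16 × 8.550 × 407.6 × 0.8735 = 487.1
D / 487.1 = 24300 / 487.1 = 49.89
v = 49.89^(1/0.42) = 49.89^2.381 = 11040 m/s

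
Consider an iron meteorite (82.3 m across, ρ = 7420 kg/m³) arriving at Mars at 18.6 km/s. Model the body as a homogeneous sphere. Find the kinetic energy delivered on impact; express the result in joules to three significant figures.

E ≈ 3.75 × 10^17 J

v = 18600 m/s.
Mass m = (π/6) ρ d³ = (π/6) × 7420 × (82.3)³ = 2.166 × 10^9 kg
E = ½ m v² = 0.5 × 2.166 × 10^9 × (18600)² = 3.747 × 10^17 J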